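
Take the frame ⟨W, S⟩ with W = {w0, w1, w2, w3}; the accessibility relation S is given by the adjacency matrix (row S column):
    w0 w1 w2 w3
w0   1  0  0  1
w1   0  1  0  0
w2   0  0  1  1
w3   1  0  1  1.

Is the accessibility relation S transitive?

Transitive: no — w0 S w3 and w3 S w2, but not w0 S w2.

No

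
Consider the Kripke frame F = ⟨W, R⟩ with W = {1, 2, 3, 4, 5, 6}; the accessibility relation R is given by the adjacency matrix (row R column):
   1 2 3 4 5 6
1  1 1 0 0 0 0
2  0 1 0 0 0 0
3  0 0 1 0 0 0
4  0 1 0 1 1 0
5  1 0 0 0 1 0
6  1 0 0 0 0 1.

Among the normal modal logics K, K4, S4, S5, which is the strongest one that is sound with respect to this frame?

K

Transitive (axiom 4): no — 4 R 5 and 5 R 1, but not 4 R 1.
Reflexive (axiom T): yes — every world is R-related to itself.
Euclidean (axiom 5): no — 4 R 2 and 4 R 5, but not 2 R 5.
So F validates K; K4 would additionally require R to be transitive. The strongest is K.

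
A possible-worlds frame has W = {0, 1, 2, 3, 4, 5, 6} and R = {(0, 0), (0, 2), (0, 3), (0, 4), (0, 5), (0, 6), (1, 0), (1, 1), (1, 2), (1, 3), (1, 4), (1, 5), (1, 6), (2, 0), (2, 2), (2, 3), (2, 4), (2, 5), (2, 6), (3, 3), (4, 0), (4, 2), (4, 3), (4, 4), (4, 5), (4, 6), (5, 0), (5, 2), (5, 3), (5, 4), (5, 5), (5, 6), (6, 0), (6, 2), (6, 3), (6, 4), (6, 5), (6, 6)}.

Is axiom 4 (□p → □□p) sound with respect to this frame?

Yes

By correspondence theory, 4 is valid on a frame iff R is transitive.
Transitive: yes — every two-step R-path is closed by a direct edge.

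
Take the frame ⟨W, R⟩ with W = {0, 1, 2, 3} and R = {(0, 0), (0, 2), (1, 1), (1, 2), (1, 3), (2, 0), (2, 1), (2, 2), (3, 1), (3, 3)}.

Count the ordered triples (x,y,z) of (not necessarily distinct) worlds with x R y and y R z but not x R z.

4

Enumerating: (0,2,1), (1,2,0), (2,1,3), (3,1,2).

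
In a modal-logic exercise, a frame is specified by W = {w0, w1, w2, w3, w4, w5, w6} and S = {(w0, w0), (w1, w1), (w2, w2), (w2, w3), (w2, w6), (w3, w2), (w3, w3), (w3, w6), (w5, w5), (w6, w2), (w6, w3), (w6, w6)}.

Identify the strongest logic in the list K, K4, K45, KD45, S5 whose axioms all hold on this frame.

Transitive (axiom 4): yes — every two-step S-path is closed by a direct edge.
Euclidean (axiom 5): yes — any two successors of a common world are S-related.
Serial (axiom D): no — w4 has no S-successor.
Reflexive (axiom T): no — w4 is not related to itself.
So F validates K, K4, K45; KD45 would additionally require S to be serial. The strongest is K45.

K45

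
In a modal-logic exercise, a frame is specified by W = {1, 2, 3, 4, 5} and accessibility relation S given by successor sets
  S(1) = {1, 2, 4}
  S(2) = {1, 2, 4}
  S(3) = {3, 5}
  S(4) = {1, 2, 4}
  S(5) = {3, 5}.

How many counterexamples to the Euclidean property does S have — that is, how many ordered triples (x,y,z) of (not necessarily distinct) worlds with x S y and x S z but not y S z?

0

S is Euclidean; there are no such tuples.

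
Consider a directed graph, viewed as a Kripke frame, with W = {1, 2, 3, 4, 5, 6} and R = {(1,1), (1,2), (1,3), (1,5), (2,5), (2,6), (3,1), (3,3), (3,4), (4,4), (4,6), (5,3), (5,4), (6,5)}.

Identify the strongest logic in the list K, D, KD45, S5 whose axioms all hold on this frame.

Serial (axiom D): yes — every world has a successor (e.g. 1 R 1).
Euclidean (axiom 5): no — 1 R 2 and 1 R 3, but not 2 R 3.
Transitive (axiom 4): no — 1 R 2 and 2 R 6, but not 1 R 6.
Reflexive (axiom T): no — 2 is not related to itself.
So F validates K, D; KD45 would additionally require R to be Euclidean and transitive. The strongest is D.

D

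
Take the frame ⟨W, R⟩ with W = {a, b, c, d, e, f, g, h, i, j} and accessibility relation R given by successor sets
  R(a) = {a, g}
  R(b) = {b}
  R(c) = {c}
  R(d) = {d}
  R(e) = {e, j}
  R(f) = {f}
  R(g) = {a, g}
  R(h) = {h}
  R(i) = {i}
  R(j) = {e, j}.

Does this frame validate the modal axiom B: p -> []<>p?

Yes

Axiom B corresponds to the accessibility relation being symmetric.
Symmetric: yes — every pair in R has its reverse in R.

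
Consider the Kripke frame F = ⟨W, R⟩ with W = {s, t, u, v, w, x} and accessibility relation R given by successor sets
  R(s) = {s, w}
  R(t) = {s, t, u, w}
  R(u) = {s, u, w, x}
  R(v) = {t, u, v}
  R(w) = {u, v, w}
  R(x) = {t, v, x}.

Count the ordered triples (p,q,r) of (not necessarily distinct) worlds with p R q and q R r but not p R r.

Enumerating: (s,w,u), (s,w,v), (t,u,x), (t,w,v), (u,w,v), (u,x,t), (u,x,v), (v,t,s), (v,t,w), (v,u,s), (v,u,w), (v,u,x), … and 7 more.
Total: 19.

19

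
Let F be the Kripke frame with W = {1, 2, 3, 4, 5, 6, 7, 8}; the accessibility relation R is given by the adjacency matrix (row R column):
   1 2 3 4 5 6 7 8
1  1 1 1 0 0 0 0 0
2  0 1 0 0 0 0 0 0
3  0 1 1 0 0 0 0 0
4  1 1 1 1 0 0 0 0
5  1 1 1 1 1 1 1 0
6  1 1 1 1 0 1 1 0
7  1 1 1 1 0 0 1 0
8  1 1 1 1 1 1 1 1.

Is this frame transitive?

Yes

Transitive: yes — every two-step R-path is closed by a direct edge.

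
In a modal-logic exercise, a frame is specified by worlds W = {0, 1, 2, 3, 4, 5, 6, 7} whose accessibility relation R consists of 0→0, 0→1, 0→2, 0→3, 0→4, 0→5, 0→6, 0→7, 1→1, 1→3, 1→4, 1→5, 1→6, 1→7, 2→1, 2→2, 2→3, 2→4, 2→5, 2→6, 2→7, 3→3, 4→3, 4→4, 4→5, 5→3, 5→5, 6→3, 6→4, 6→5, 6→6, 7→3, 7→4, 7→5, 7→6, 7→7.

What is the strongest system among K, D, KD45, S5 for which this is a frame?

D

Serial (axiom D): yes — every world has a successor (e.g. 0 R 0).
Euclidean (axiom 5): no — 0 R 1 and 0 R 2, but not 1 R 2.
Transitive (axiom 4): yes — every two-step R-path is closed by a direct edge.
Reflexive (axiom T): yes — every world is R-related to itself.
So F validates K, D; KD45 would additionally require R to be Euclidean. The strongest is D.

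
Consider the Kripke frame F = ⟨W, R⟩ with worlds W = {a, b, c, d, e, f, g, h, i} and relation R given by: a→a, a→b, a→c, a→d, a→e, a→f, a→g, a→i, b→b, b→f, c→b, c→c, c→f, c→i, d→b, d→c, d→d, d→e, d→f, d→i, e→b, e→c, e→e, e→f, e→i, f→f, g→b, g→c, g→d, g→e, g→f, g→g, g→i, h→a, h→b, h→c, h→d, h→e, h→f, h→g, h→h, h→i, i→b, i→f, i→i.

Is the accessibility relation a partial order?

Yes

Reflexive: yes — every world is R-related to itself.
Transitive: yes — every two-step R-path is closed by a direct edge.
Antisymmetric: yes — no distinct pair is related both ways.
So R is a partial order.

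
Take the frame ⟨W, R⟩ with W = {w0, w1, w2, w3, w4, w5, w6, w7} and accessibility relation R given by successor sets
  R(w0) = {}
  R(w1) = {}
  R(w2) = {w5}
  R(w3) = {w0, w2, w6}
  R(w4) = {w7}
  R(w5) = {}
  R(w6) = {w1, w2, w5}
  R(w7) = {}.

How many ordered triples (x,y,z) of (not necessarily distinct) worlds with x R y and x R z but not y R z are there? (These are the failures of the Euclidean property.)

18

Enumerating: (w2,w5,w5), (w3,w0,w0), (w3,w0,w2), (w3,w0,w6), (w3,w2,w0), (w3,w2,w2), (w3,w2,w6), (w3,w6,w0), (w3,w6,w6), (w4,w7,w7), (w6,w1,w1), (w6,w1,w2), (w6,w1,w5), (w6,w2,w1), (w6,w2,w2), (w6,w5,w1), (w6,w5,w2), (w6,w5,w5).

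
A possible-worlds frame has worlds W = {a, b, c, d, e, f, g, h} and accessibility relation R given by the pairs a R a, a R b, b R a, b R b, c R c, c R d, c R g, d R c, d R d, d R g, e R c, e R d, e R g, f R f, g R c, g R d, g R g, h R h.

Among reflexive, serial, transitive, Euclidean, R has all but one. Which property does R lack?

reflexive

Reflexive: no — e is not related to itself.
Serial: yes — every world has a successor (e.g. a R a).
Transitive: yes — every two-step R-path is closed by a direct edge.
Euclidean: yes — any two successors of a common world are R-related.
Only reflexive fails.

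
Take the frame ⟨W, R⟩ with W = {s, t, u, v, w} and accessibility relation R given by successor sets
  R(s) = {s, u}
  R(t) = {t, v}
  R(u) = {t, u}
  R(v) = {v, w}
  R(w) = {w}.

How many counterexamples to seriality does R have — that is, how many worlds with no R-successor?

0

R is serial; there are no such worlds.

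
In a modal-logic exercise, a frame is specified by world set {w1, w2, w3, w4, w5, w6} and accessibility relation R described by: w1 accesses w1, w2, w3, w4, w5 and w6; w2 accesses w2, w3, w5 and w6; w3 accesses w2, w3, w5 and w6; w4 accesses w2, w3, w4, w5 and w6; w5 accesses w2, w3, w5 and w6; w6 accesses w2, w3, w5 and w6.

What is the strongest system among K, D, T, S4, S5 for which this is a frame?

S4

Serial (axiom D): yes — every world has a successor (e.g. w1 R w1).
Reflexive (axiom T): yes — every world is R-related to itself.
Transitive (axiom 4): yes — every two-step R-path is closed by a direct edge.
Euclidean (axiom 5): no — w1 R w2 and w1 R w4, but not w2 R w4.
So F validates K, D, T, S4; S5 would additionally require R to be Euclidean. The strongest is S4.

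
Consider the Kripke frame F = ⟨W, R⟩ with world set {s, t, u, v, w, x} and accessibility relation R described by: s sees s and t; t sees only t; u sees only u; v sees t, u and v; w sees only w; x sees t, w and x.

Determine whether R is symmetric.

No

Symmetric: no — s R t but not t R s.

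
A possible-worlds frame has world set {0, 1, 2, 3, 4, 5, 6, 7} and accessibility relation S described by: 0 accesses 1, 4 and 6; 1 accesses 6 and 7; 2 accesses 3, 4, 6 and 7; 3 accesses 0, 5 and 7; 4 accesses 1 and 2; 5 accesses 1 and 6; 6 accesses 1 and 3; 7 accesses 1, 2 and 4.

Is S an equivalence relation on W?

No

Reflexive: no — 0 is not related to itself.
Symmetric: no — 0 S 1 but not 1 S 0.
Transitive: no — 0 S 1 and 1 S 7, but not 0 S 7.
So S is not an equivalence relation.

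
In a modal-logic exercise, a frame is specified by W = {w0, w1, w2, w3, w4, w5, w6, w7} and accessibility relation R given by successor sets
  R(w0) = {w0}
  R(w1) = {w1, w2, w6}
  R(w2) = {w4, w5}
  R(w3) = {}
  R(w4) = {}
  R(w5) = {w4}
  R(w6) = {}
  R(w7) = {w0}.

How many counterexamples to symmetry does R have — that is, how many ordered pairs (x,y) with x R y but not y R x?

Enumerating: (w1,w2), (w1,w6), (w2,w4), (w2,w5), (w5,w4), (w7,w0).

6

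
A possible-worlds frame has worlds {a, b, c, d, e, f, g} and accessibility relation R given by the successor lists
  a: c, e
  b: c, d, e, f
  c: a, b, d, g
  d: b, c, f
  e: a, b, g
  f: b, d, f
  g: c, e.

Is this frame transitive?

Transitive: no — a R c and c R b, but not a R b.

No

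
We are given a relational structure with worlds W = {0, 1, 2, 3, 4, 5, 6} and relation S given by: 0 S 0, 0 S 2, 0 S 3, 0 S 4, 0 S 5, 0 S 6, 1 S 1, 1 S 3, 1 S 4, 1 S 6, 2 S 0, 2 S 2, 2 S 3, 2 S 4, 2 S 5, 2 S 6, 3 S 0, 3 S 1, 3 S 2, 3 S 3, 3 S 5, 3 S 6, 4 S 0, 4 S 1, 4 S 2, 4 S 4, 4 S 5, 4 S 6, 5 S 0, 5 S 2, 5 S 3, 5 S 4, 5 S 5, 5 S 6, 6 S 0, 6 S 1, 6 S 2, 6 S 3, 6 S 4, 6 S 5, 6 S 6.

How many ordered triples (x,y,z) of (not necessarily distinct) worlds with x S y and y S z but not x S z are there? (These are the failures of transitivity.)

Enumerating: (0,3,1), (0,4,1), (0,6,1), (1,3,0), (1,3,2), (1,3,5), (1,4,0), (1,4,2), (1,4,5), (1,6,0), (1,6,2), (1,6,5), … and 16 more.
Total: 28.

28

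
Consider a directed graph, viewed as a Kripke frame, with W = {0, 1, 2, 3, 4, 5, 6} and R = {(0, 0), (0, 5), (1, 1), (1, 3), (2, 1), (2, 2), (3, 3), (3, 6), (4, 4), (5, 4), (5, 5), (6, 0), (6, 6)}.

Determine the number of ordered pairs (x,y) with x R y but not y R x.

Enumerating: (0,5), (1,3), (2,1), (3,6), (5,4), (6,0).

6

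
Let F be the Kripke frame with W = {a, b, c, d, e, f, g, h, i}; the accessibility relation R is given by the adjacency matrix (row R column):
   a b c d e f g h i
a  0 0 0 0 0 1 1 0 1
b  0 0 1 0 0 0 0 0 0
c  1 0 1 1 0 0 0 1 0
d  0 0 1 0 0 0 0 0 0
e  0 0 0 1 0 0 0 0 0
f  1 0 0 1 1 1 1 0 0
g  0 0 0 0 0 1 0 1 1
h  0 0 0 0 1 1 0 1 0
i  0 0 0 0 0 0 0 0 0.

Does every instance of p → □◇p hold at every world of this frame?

The schema B characterises exactly the symmetric frames.
Symmetric: no — a R g but not g R a.

No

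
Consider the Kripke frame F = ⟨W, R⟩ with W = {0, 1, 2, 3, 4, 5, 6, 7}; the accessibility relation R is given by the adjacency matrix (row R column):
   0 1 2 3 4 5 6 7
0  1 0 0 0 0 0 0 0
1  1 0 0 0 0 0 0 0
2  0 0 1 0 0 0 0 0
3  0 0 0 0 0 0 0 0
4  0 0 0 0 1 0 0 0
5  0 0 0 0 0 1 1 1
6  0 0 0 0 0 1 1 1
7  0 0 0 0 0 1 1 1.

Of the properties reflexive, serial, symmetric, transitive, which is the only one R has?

transitive

Reflexive: no — 1 is not related to itself.
Serial: no — 3 has no R-successor.
Symmetric: no — 1 R 0 but not 0 R 1.
Transitive: yes — every two-step R-path is closed by a direct edge.
Only transitive holds.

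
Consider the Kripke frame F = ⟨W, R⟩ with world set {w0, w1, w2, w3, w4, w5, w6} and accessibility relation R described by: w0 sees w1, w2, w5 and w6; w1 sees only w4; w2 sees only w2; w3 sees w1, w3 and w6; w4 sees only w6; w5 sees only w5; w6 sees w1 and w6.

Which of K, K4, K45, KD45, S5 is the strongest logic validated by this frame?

Transitive (axiom 4): no — w0 R w1 and w1 R w4, but not w0 R w4.
Euclidean (axiom 5): no — w0 R w1 and w0 R w2, but not w1 R w2.
Serial (axiom D): yes — every world has a successor (e.g. w0 R w1).
Reflexive (axiom T): no — w0 is not related to itself.
So F validates K; K4 would additionally require R to be transitive. The strongest is K.

K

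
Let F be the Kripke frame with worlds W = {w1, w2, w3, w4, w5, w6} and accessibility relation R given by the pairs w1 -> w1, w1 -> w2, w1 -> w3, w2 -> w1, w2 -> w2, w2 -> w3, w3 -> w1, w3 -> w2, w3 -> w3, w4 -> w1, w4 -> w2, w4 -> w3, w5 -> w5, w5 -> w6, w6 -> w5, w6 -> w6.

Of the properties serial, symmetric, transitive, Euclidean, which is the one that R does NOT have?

symmetric

Serial: yes — every world has a successor (e.g. w1 R w1).
Symmetric: no — w4 R w1 but not w1 R w4.
Transitive: yes — every two-step R-path is closed by a direct edge.
Euclidean: yes — any two successors of a common world are R-related.
Only symmetric fails.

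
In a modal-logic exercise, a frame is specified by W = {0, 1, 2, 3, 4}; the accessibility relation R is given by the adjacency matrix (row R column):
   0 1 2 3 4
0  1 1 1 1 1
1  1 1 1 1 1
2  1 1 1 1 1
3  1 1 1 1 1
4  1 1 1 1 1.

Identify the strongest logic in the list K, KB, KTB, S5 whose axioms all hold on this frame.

Symmetric (axiom B): yes — every pair in R has its reverse in R.
Reflexive (axiom T): yes — every world is R-related to itself.
Euclidean (axiom 5): yes — any two successors of a common world are R-related.
So F validates K, KB, KTB, S5. The strongest is S5.

S5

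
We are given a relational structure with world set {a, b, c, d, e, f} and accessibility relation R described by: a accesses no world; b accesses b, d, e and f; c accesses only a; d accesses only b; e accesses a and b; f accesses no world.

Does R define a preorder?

No

Reflexive: no — a is not related to itself.
Transitive: no — b R e and e R a, but not b R a.
So R is not a preorder.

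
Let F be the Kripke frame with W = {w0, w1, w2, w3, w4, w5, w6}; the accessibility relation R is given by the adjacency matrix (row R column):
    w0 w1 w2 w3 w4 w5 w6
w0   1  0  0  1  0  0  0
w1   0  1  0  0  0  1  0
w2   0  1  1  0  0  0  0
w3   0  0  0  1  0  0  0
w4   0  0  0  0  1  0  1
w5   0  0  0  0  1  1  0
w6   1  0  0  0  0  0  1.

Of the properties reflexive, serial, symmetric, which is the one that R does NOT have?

Reflexive: yes — every world is R-related to itself.
Serial: yes — every world has a successor (e.g. w0 R w0).
Symmetric: no — w0 R w3 but not w3 R w0.
Only symmetric fails.

symmetric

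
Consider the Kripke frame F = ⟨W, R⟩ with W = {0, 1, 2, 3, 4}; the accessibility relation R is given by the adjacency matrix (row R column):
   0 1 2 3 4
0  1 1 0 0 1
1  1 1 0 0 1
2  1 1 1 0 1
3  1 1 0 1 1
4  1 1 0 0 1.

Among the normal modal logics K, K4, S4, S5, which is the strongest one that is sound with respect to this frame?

S4

Transitive (axiom 4): yes — every two-step R-path is closed by a direct edge.
Reflexive (axiom T): yes — every world is R-related to itself.
Euclidean (axiom 5): no — 2 R 0 and 2 R 2, but not 0 R 2.
So F validates K, K4, S4; S5 would additionally require R to be Euclidean. The strongest is S4.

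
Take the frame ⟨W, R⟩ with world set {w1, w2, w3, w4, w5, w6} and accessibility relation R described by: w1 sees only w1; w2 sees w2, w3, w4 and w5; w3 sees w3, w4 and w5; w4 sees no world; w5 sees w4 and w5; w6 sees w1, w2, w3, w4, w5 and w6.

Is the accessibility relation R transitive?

Yes

Transitive: yes — every two-step R-path is closed by a direct edge.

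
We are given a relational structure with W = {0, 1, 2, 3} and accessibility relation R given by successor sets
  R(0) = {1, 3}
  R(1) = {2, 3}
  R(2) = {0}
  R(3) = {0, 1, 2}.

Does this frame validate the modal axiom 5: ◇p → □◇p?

No

By correspondence theory, 5 is valid on a frame iff R is Euclidean.
Euclidean: no — 1 R 2 and 1 R 3, but not 2 R 3.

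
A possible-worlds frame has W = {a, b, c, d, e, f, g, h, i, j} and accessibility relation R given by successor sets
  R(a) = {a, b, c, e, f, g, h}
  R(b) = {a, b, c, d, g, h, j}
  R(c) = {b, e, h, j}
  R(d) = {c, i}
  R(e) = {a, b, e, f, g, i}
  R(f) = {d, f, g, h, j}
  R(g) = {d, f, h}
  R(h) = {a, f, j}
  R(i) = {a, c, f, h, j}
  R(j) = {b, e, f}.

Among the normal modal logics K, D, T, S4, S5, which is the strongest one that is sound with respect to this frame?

D

Serial (axiom D): yes — every world has a successor (e.g. a R a).
Reflexive (axiom T): no — c is not related to itself.
Transitive (axiom 4): no — a R b and b R d, but not a R d.
Euclidean (axiom 5): no — a R b and a R e, but not b R e.
So F validates K, D; T would additionally require R to be reflexive. The strongest is D.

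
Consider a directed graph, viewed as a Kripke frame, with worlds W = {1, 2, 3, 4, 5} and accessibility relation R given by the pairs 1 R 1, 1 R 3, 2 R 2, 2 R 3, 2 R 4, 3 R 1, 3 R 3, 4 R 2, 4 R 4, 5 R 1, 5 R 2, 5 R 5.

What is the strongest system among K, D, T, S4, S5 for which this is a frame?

Serial (axiom D): yes — every world has a successor (e.g. 1 R 1).
Reflexive (axiom T): yes — every world is R-related to itself.
Transitive (axiom 4): no — 2 R 3 and 3 R 1, but not 2 R 1.
Euclidean (axiom 5): no — 2 R 3 and 2 R 4, but not 3 R 4.
So F validates K, D, T; S4 would additionally require R to be transitive. The strongest is T.

T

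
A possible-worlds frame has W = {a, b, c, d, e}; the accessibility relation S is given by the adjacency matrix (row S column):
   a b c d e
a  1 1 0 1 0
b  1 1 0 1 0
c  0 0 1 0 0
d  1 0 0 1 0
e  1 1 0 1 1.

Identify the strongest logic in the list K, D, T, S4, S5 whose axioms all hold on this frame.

T

Serial (axiom D): yes — every world has a successor (e.g. a S a).
Reflexive (axiom T): yes — every world is S-related to itself.
Transitive (axiom 4): no — d S a and a S b, but not d S b.
Euclidean (axiom 5): no — a S d and a S b, but not d S b.
So F validates K, D, T; S4 would additionally require S to be transitive. The strongest is T.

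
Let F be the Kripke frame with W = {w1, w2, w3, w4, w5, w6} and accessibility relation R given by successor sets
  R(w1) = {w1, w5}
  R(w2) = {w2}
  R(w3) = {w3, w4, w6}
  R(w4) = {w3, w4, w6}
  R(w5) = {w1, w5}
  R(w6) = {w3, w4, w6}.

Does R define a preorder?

Yes

Reflexive: yes — every world is R-related to itself.
Transitive: yes — every two-step R-path is closed by a direct edge.
So R is a preorder.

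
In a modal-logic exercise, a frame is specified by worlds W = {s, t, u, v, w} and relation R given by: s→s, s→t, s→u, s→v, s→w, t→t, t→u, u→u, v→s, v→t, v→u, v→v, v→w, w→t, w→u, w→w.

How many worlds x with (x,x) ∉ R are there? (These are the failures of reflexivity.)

0

R is reflexive; there are no such worlds.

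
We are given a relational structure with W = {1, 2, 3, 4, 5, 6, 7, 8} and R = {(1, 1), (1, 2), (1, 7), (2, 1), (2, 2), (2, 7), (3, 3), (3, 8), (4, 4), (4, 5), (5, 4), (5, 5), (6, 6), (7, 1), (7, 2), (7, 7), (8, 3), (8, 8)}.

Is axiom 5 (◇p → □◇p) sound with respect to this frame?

Yes

By correspondence theory, 5 is valid on a frame iff R is Euclidean.
Euclidean: yes — any two successors of a common world are R-related.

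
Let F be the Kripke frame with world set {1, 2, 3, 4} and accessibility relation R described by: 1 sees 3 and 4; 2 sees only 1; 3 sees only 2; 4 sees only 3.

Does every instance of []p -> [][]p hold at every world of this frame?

No

By correspondence theory, 4 is valid on a frame iff R is transitive.
Transitive: no — 1 R 3 and 3 R 2, but not 1 R 2.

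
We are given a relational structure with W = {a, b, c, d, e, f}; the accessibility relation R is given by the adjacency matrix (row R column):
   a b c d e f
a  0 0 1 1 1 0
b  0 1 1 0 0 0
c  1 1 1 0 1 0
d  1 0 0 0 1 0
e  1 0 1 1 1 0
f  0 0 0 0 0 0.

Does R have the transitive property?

Transitive: no — a R c and c R b, but not a R b.

No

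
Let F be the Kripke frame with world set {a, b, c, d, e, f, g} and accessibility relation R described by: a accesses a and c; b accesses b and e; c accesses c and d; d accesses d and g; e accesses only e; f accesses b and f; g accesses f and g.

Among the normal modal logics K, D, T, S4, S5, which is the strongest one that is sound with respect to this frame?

T

Serial (axiom D): yes — every world has a successor (e.g. a R a).
Reflexive (axiom T): yes — every world is R-related to itself.
Transitive (axiom 4): no — a R c and c R d, but not a R d.
Euclidean (axiom 5): no — a R c and a R a, but not c R a.
So F validates K, D, T; S4 would additionally require R to be transitive. The strongest is T.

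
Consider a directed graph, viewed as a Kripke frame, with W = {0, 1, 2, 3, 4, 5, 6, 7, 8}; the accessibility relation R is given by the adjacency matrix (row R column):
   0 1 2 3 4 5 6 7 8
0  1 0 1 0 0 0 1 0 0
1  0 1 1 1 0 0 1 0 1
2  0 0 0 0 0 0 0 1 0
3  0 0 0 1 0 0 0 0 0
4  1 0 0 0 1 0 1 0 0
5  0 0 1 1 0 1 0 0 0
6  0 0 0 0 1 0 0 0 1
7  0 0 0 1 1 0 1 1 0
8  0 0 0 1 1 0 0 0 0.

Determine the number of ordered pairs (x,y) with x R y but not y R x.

Enumerating: (0,2), (0,6), (1,2), (1,3), (1,6), (1,8), (2,7), (4,0), (5,2), (5,3), (6,8), (7,3), (7,4), (7,6), (8,3), (8,4).

16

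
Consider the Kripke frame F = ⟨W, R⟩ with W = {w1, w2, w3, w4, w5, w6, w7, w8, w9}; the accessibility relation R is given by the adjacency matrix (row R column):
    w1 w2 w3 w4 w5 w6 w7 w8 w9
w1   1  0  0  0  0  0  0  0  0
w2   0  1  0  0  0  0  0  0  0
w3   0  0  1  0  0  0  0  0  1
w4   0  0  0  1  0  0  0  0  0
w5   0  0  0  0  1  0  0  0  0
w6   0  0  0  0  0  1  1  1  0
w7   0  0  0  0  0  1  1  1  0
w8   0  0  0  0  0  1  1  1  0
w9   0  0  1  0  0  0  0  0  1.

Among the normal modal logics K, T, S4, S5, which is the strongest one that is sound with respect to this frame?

S5

Reflexive (axiom T): yes — every world is R-related to itself.
Transitive (axiom 4): yes — every two-step R-path is closed by a direct edge.
Euclidean (axiom 5): yes — any two successors of a common world are R-related.
So F validates K, T, S4, S5. The strongest is S5.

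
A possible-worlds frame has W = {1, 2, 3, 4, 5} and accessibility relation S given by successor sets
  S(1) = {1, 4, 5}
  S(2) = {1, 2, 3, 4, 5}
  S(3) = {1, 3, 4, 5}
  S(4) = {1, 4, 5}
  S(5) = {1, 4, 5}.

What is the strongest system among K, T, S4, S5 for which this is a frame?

S4

Reflexive (axiom T): yes — every world is S-related to itself.
Transitive (axiom 4): yes — every two-step S-path is closed by a direct edge.
Euclidean (axiom 5): no — 2 S 1 and 2 S 3, but not 1 S 3.
So F validates K, T, S4; S5 would additionally require S to be Euclidean. The strongest is S4.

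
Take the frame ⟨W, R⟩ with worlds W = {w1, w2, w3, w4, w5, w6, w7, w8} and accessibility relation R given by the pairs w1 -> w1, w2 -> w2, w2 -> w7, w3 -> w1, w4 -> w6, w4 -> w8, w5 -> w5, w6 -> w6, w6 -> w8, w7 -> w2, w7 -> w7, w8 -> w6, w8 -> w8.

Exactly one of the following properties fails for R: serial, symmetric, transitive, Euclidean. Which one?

symmetric

Serial: yes — every world has a successor (e.g. w1 R w1).
Symmetric: no — w3 R w1 but not w1 R w3.
Transitive: yes — every two-step R-path is closed by a direct edge.
Euclidean: yes — any two successors of a common world are R-related.
Only symmetric fails.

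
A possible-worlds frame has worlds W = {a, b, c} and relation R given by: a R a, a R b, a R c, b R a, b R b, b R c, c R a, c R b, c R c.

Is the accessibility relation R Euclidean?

Euclidean: yes — any two successors of a common world are R-related.

Yes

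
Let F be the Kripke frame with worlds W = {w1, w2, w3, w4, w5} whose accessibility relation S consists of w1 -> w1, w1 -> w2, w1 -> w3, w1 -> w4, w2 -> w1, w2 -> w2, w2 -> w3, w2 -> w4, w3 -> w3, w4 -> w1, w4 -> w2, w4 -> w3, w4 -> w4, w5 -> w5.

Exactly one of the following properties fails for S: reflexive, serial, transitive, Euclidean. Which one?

Euclidean

Reflexive: yes — every world is S-related to itself.
Serial: yes — every world has a successor (e.g. w1 S w1).
Transitive: yes — every two-step S-path is closed by a direct edge.
Euclidean: no — w1 S w3 and w1 S w2, but not w3 S w2.
Only Euclidean fails.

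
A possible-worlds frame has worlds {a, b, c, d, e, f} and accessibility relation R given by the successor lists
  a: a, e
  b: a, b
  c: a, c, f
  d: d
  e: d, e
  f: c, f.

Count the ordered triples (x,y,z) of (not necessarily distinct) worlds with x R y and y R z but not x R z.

4

Enumerating: (a,e,d), (b,a,e), (c,a,e), (f,c,a).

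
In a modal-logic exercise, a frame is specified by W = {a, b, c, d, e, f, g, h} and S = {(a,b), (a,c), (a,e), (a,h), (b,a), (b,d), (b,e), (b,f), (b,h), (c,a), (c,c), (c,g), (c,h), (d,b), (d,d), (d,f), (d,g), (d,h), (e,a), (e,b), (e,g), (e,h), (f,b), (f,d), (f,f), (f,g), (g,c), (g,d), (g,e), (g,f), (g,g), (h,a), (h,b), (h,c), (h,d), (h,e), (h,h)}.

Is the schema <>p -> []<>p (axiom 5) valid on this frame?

Axiom 5 corresponds to the accessibility relation being Euclidean.
Euclidean: no — a S b and a S c, but not b S c.

No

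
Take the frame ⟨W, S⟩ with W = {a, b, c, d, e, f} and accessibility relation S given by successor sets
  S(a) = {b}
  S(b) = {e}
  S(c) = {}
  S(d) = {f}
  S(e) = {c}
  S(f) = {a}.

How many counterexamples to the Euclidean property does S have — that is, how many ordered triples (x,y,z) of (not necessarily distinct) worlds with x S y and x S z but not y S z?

5

Enumerating: (a,b,b), (b,e,e), (d,f,f), (e,c,c), (f,a,a).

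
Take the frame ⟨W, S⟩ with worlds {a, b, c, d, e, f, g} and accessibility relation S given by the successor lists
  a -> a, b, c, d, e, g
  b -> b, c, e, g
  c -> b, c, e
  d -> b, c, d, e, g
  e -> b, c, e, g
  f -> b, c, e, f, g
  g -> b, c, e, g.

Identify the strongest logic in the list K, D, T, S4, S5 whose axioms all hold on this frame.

Serial (axiom D): yes — every world has a successor (e.g. a S a).
Reflexive (axiom T): yes — every world is S-related to itself.
Transitive (axiom 4): no — c S b and b S g, but not c S g.
Euclidean (axiom 5): no — a S b and a S d, but not b S d.
So F validates K, D, T; S4 would additionally require S to be transitive. The strongest is T.

T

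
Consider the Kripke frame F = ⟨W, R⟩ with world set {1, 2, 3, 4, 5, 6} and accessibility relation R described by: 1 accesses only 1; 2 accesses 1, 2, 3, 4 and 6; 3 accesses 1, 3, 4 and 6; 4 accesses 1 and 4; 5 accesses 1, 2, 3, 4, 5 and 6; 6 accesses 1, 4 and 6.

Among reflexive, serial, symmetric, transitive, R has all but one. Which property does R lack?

symmetric

Reflexive: yes — every world is R-related to itself.
Serial: yes — every world has a successor (e.g. 1 R 1).
Symmetric: no — 2 R 1 but not 1 R 2.
Transitive: yes — every two-step R-path is closed by a direct edge.
Only symmetric fails.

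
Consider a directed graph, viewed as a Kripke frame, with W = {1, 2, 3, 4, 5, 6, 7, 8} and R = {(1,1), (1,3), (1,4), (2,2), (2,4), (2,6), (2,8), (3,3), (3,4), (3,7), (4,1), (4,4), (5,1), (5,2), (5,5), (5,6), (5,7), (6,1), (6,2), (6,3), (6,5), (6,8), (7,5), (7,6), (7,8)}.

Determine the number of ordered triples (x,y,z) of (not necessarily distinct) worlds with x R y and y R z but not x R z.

30

Enumerating: (1,3,7), (2,4,1), (2,6,1), (2,6,3), (2,6,5), (3,4,1), (3,7,5), (3,7,6), (3,7,8), (4,1,3), (5,1,3), (5,1,4), … and 18 more.
Total: 30.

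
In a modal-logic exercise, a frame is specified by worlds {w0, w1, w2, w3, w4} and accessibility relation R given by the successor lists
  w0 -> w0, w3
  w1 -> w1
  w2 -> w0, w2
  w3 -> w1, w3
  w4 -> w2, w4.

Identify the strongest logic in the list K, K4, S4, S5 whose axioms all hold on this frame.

K

Transitive (axiom 4): no — w0 R w3 and w3 R w1, but not w0 R w1.
Reflexive (axiom T): yes — every world is R-related to itself.
Euclidean (axiom 5): no — w0 R w3 and w0 R w0, but not w3 R w0.
So F validates K; K4 would additionally require R to be transitive. The strongest is K.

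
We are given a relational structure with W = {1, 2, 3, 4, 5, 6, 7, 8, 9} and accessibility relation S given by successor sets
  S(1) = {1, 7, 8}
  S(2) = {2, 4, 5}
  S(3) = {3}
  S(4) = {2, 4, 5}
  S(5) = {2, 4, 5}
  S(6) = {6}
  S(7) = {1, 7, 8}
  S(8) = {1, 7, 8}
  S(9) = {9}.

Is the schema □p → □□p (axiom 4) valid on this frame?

Yes

The schema 4 characterises exactly the transitive frames.
Transitive: yes — every two-step S-path is closed by a direct edge.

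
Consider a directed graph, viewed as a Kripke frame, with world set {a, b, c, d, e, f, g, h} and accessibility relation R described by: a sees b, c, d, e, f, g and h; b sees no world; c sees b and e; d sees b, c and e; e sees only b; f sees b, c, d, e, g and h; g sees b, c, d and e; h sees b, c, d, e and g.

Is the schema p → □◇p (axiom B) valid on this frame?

By correspondence theory, B is valid on a frame iff R is symmetric.
Symmetric: no — a R b but not b R a.

No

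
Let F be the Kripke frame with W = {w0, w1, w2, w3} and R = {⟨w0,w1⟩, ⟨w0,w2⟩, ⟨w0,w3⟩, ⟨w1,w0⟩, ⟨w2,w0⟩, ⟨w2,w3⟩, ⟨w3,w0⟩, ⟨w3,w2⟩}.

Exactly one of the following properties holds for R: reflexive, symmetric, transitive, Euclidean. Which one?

symmetric

Reflexive: no — w0 is not related to itself.
Symmetric: yes — every pair in R has its reverse in R.
Transitive: no — w1 R w0 and w0 R w2, but not w1 R w2.
Euclidean: no — w0 R w1 and w0 R w2, but not w1 R w2.
Only symmetric holds.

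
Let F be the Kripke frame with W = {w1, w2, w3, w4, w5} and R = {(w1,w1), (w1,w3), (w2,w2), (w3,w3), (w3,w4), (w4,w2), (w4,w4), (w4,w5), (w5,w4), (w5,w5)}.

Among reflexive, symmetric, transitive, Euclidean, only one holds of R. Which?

reflexive

Reflexive: yes — every world is R-related to itself.
Symmetric: no — w1 R w3 but not w3 R w1.
Transitive: no — w1 R w3 and w3 R w4, but not w1 R w4.
Euclidean: no — w4 R w2 and w4 R w5, but not w2 R w5.
Only reflexive holds.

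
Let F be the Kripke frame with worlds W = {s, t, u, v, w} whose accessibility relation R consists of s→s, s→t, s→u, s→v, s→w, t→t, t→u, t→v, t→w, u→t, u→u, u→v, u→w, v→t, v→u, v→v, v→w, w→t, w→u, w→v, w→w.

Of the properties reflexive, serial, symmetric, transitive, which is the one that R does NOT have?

symmetric

Reflexive: yes — every world is R-related to itself.
Serial: yes — every world has a successor (e.g. s R s).
Symmetric: no — s R t but not t R s.
Transitive: yes — every two-step R-path is closed by a direct edge.
Only symmetric fails.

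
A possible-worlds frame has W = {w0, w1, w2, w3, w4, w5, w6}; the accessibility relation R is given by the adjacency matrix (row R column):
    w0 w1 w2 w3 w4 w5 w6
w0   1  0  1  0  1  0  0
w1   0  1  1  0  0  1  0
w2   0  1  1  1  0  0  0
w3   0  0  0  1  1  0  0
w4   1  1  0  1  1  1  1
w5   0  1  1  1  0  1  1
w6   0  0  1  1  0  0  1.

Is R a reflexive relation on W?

Reflexive: yes — every world is R-related to itself.

Yes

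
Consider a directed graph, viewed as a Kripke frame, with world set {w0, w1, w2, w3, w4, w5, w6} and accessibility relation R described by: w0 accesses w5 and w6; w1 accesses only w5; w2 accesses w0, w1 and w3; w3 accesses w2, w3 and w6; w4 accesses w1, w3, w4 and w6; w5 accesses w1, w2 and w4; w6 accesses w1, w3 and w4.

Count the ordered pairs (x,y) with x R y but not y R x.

9

Enumerating: (w0,w5), (w0,w6), (w2,w0), (w2,w1), (w4,w1), (w4,w3), (w5,w2), (w5,w4), (w6,w1).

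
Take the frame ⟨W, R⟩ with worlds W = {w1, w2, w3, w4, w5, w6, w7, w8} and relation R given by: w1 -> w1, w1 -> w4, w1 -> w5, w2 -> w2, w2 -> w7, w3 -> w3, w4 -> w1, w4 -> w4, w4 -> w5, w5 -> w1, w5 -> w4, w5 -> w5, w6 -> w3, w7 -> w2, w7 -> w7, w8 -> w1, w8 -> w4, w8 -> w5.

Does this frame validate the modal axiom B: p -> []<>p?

Axiom B corresponds to the accessibility relation being symmetric.
Symmetric: no — w6 R w3 but not w3 R w6.

No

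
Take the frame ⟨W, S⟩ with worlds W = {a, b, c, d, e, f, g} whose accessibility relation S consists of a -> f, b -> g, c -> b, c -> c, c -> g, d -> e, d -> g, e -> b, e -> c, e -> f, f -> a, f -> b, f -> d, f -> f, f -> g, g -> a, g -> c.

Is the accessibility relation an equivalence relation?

Reflexive: no — a is not related to itself.
Symmetric: no — b S g but not g S b.
Transitive: no — a S f and f S b, but not a S b.
So S is not an equivalence relation.

No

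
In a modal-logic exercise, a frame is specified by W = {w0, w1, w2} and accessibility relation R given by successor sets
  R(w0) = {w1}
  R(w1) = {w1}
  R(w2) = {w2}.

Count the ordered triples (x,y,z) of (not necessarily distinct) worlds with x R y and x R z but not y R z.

R is Euclidean; there are no such tuples.

0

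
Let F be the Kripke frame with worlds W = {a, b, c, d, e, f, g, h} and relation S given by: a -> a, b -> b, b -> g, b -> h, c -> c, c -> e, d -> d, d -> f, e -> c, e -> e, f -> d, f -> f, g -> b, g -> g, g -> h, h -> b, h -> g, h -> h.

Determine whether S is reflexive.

Yes

Reflexive: yes — every world is S-related to itself.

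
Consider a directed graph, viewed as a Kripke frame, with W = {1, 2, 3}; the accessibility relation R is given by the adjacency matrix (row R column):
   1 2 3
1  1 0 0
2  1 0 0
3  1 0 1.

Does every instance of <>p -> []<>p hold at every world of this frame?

No

Axiom 5 corresponds to the accessibility relation being Euclidean.
Euclidean: no — 3 R 1 and 3 R 3, but not 1 R 3.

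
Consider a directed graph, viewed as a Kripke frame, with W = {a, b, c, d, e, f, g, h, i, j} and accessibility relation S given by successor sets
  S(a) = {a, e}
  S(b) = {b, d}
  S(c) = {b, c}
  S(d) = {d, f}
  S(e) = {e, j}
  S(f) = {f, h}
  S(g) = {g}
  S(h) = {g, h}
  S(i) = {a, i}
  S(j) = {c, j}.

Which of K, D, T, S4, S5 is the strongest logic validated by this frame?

Serial (axiom D): yes — every world has a successor (e.g. a S a).
Reflexive (axiom T): yes — every world is S-related to itself.
Transitive (axiom 4): no — a S e and e S j, but not a S j.
Euclidean (axiom 5): no — a S e and a S a, but not e S a.
So F validates K, D, T; S4 would additionally require S to be transitive. The strongest is T.

T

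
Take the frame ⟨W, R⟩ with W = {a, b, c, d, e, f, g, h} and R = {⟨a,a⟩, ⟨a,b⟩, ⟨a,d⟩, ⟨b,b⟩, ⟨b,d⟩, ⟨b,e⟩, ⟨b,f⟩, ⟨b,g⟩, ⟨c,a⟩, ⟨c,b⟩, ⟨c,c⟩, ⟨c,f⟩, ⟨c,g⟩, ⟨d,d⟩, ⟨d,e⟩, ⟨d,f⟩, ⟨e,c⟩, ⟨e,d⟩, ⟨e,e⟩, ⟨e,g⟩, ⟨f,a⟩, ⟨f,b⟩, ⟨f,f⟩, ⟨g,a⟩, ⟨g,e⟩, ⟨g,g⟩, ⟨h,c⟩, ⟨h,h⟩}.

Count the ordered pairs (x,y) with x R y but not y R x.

14

Enumerating: (a,b), (a,d), (b,d), (b,e), (b,g), (c,a), (c,b), (c,f), (c,g), (d,f), (e,c), (f,a), (g,a), (h,c).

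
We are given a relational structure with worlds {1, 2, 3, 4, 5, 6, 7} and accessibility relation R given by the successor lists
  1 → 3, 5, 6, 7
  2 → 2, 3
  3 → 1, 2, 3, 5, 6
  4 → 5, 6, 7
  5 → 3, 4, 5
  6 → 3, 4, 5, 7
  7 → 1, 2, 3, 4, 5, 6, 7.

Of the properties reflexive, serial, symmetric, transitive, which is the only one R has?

Reflexive: no — 1 is not related to itself.
Serial: yes — every world has a successor (e.g. 1 R 3).
Symmetric: no — 1 R 5 but not 5 R 1.
Transitive: no — 1 R 3 and 3 R 2, but not 1 R 2.
Only serial holds.

serial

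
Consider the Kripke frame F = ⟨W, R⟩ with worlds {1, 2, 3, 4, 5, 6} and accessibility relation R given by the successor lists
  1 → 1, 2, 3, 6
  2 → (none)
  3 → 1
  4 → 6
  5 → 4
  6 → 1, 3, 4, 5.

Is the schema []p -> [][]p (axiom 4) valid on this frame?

The schema 4 characterises exactly the transitive frames.
Transitive: no — 1 R 6 and 6 R 4, but not 1 R 4.

No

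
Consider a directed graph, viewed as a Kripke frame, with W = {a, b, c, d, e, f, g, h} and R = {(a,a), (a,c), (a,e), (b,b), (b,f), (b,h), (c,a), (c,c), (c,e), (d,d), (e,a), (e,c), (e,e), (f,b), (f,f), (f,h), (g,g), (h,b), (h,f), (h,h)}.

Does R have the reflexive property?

Yes

Reflexive: yes — every world is R-related to itself.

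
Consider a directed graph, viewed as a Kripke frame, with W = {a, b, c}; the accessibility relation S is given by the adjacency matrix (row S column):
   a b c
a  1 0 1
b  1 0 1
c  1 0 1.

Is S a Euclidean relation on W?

Euclidean: yes — any two successors of a common world are S-related.

Yes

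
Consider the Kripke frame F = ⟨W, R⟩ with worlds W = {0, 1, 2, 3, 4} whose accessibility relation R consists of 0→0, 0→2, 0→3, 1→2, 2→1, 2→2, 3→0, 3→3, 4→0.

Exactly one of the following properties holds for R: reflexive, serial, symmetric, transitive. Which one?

Reflexive: no — 1 is not related to itself.
Serial: yes — every world has a successor (e.g. 0 R 0).
Symmetric: no — 0 R 2 but not 2 R 0.
Transitive: no — 0 R 2 and 2 R 1, but not 0 R 1.
Only serial holds.

serial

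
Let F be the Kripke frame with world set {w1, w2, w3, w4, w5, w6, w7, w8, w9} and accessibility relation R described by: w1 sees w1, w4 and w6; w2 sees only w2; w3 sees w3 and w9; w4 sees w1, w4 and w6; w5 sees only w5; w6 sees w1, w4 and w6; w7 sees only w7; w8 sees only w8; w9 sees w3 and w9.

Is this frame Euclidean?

Yes

Euclidean: yes — any two successors of a common world are R-related.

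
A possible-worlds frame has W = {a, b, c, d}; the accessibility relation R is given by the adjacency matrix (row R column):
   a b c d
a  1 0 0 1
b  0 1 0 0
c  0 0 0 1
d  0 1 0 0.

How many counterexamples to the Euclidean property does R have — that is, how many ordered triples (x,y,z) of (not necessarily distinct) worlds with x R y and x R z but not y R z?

Enumerating: (a,d,a), (a,d,d), (c,d,d).

3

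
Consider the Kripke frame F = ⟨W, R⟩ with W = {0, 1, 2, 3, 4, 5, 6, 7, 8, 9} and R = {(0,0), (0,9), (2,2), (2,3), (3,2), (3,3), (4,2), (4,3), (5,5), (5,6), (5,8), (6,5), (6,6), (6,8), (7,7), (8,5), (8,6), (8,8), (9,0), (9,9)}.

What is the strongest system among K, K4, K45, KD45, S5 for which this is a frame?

K45

Transitive (axiom 4): yes — every two-step R-path is closed by a direct edge.
Euclidean (axiom 5): yes — any two successors of a common world are R-related.
Serial (axiom D): no — 1 has no R-successor.
Reflexive (axiom T): no — 1 is not related to itself.
So F validates K, K4, K45; KD45 would additionally require R to be serial. The strongest is K45.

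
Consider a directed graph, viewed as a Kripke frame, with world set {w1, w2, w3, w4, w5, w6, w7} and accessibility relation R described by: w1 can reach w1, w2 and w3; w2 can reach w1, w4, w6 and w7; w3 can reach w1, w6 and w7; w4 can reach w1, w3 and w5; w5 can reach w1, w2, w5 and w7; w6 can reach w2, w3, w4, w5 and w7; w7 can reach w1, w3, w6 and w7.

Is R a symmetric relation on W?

No

Symmetric: no — w2 R w4 but not w4 R w2.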